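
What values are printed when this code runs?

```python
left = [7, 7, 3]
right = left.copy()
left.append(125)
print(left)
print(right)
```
[7, 7, 3, 125]
[7, 7, 3]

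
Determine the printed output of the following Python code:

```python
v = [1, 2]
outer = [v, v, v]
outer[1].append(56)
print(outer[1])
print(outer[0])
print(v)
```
[1, 2, 56]
[1, 2, 56]
[1, 2, 56]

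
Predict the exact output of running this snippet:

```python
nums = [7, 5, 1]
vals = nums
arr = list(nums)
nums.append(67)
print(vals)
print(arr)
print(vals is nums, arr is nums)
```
[7, 5, 1, 67]
[7, 5, 1]
True False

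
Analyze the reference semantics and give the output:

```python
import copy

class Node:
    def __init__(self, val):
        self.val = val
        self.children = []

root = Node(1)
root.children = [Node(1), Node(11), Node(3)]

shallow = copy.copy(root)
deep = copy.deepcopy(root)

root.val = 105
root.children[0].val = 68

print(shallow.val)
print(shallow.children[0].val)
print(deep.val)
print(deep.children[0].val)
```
1
68
1
1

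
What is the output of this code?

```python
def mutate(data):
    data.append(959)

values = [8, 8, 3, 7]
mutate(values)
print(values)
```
[8, 8, 3, 7, 959]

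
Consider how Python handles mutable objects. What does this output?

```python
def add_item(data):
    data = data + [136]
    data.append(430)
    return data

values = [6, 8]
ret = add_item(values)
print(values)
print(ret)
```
[6, 8]
[6, 8, 136, 430]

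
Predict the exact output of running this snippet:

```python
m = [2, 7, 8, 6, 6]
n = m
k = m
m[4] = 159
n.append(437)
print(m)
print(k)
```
[2, 7, 8, 6, 159, 437]
[2, 7, 8, 6, 159, 437]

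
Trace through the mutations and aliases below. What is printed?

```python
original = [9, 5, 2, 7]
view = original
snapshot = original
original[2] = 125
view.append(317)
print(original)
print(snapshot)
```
[9, 5, 125, 7, 317]
[9, 5, 125, 7, 317]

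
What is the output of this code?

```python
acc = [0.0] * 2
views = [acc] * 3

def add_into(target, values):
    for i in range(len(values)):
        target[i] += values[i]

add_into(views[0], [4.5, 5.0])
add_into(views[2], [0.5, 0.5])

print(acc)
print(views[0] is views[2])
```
[5.0, 5.5]
True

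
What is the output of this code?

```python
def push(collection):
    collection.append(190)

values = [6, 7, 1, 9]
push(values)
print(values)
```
[6, 7, 1, 9, 190]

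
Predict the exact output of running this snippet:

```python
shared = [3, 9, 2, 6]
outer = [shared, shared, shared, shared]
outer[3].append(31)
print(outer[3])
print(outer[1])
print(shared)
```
[3, 9, 2, 6, 31]
[3, 9, 2, 6, 31]
[3, 9, 2, 6, 31]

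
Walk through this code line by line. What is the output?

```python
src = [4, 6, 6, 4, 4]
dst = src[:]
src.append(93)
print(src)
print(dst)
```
[4, 6, 6, 4, 4, 93]
[4, 6, 6, 4, 4]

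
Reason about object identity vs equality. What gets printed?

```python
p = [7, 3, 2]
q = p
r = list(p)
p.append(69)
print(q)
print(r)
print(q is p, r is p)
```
[7, 3, 2, 69]
[7, 3, 2]
True False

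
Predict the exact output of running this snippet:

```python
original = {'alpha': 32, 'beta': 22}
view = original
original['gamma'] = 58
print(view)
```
{'alpha': 32, 'beta': 22, 'gamma': 58}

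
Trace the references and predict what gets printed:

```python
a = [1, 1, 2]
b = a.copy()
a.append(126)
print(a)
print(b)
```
[1, 1, 2, 126]
[1, 1, 2]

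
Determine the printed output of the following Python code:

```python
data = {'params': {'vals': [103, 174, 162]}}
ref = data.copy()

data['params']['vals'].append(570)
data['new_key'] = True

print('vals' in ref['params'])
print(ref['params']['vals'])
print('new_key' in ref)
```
True
[103, 174, 162, 570]
False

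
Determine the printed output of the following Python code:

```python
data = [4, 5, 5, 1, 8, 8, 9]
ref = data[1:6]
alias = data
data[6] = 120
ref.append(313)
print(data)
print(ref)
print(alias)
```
[4, 5, 5, 1, 8, 8, 120]
[5, 5, 1, 8, 8, 313]
[4, 5, 5, 1, 8, 8, 120]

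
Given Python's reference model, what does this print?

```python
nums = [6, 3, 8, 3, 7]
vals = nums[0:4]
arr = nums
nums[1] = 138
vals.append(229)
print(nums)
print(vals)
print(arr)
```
[6, 138, 8, 3, 7]
[6, 3, 8, 3, 229]
[6, 138, 8, 3, 7]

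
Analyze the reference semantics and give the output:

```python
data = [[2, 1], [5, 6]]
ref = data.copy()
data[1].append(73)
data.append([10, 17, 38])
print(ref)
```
[[2, 1], [5, 6, 73]]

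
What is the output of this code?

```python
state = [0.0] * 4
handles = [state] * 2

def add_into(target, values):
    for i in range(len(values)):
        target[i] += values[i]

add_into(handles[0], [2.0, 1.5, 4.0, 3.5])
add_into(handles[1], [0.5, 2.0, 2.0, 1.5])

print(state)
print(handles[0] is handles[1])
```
[2.5, 3.5, 6.0, 5.0]
True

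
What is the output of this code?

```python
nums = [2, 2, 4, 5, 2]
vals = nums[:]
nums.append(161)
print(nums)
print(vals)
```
[2, 2, 4, 5, 2, 161]
[2, 2, 4, 5, 2]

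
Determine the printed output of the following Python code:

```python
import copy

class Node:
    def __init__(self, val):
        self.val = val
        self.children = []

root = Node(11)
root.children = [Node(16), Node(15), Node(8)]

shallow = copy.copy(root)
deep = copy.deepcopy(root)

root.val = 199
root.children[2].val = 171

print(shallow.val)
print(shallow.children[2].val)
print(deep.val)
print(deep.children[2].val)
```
11
171
11
8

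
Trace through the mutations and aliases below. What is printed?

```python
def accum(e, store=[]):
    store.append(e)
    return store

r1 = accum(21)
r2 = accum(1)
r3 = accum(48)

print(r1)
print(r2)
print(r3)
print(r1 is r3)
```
[21, 1, 48]
[21, 1, 48]
[21, 1, 48]
True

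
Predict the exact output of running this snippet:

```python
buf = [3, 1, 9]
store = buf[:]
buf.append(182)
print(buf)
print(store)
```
[3, 1, 9, 182]
[3, 1, 9]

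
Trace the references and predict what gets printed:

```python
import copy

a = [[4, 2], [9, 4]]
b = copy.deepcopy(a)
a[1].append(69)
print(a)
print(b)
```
[[4, 2], [9, 4, 69]]
[[4, 2], [9, 4]]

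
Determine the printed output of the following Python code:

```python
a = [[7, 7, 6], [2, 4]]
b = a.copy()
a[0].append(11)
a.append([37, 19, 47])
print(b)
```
[[7, 7, 6, 11], [2, 4]]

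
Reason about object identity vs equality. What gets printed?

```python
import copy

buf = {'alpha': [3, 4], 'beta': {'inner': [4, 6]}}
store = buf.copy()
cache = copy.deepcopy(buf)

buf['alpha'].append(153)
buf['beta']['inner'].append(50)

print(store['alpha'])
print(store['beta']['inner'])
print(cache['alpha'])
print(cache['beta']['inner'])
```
[3, 4, 153]
[4, 6, 50]
[3, 4]
[4, 6]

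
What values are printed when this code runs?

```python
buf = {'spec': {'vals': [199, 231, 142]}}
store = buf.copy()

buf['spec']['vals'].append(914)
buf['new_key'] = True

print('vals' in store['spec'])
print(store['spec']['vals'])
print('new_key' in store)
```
True
[199, 231, 142, 914]
False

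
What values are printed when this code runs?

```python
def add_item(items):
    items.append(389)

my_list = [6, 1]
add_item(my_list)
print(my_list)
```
[6, 1, 389]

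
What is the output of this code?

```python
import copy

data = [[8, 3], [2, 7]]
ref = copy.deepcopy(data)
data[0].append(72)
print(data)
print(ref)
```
[[8, 3, 72], [2, 7]]
[[8, 3], [2, 7]]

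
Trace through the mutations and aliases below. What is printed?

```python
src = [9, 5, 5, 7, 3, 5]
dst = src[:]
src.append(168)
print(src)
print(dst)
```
[9, 5, 5, 7, 3, 5, 168]
[9, 5, 5, 7, 3, 5]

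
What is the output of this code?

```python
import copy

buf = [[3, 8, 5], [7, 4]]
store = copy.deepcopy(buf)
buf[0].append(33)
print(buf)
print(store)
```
[[3, 8, 5, 33], [7, 4]]
[[3, 8, 5], [7, 4]]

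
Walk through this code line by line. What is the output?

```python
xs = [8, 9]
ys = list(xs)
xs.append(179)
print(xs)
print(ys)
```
[8, 9, 179]
[8, 9]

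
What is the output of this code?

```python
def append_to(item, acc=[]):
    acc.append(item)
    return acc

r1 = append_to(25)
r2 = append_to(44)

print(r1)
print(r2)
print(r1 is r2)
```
[25, 44]
[25, 44]
True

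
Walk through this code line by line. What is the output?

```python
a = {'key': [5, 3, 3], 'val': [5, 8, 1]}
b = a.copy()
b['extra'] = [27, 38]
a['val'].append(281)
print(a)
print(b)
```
{'key': [5, 3, 3], 'val': [5, 8, 1, 281]}
{'key': [5, 3, 3], 'val': [5, 8, 1, 281], 'extra': [27, 38]}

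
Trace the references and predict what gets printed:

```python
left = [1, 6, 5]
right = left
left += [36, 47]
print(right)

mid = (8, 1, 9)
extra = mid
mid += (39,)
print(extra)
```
[1, 6, 5, 36, 47]
(8, 1, 9)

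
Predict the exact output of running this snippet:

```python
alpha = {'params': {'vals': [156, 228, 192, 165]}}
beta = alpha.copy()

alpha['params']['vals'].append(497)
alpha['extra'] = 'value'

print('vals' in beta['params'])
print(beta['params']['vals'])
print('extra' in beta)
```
True
[156, 228, 192, 165, 497]
False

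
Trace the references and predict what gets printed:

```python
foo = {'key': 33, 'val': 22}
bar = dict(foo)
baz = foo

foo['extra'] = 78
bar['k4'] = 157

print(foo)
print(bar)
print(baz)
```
{'key': 33, 'val': 22, 'extra': 78}
{'key': 33, 'val': 22, 'k4': 157}
{'key': 33, 'val': 22, 'extra': 78}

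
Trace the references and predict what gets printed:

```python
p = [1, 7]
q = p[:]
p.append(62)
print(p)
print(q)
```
[1, 7, 62]
[1, 7]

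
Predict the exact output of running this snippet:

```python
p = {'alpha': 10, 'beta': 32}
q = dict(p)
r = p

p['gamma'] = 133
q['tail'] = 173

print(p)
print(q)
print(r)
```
{'alpha': 10, 'beta': 32, 'gamma': 133}
{'alpha': 10, 'beta': 32, 'tail': 173}
{'alpha': 10, 'beta': 32, 'gamma': 133}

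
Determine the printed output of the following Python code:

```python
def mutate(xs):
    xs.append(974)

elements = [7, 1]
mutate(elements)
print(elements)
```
[7, 1, 974]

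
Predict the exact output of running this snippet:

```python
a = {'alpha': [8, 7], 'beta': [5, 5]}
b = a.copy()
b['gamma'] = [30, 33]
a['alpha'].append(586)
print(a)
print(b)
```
{'alpha': [8, 7, 586], 'beta': [5, 5]}
{'alpha': [8, 7, 586], 'beta': [5, 5], 'gamma': [30, 33]}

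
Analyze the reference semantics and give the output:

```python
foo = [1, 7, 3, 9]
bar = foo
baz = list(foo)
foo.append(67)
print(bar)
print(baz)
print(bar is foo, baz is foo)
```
[1, 7, 3, 9, 67]
[1, 7, 3, 9]
True False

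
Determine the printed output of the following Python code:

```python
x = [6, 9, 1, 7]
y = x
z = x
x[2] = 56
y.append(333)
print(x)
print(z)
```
[6, 9, 56, 7, 333]
[6, 9, 56, 7, 333]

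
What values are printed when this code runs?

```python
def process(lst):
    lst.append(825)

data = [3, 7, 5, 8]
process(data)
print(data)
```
[3, 7, 5, 8, 825]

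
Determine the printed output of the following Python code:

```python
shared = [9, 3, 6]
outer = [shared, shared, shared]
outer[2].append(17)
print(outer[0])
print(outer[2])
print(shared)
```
[9, 3, 6, 17]
[9, 3, 6, 17]
[9, 3, 6, 17]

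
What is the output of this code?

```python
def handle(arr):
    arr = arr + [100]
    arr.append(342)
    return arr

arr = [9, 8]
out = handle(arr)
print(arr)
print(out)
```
[9, 8]
[9, 8, 100, 342]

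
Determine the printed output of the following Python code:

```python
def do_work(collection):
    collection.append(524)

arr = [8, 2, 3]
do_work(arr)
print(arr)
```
[8, 2, 3, 524]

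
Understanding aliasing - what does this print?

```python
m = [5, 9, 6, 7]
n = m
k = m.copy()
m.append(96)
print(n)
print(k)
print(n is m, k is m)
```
[5, 9, 6, 7, 96]
[5, 9, 6, 7]
True False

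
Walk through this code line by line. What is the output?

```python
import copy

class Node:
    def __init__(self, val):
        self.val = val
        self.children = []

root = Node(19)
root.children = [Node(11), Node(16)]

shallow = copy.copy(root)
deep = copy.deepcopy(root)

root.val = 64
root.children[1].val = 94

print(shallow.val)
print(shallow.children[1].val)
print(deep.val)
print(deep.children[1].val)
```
19
94
19
16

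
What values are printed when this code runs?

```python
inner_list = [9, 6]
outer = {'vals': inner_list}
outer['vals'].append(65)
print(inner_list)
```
[9, 6, 65]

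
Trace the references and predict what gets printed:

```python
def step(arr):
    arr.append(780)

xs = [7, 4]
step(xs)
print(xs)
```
[7, 4, 780]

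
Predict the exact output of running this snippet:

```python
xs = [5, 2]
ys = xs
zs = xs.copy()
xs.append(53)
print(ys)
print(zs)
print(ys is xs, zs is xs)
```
[5, 2, 53]
[5, 2]
True False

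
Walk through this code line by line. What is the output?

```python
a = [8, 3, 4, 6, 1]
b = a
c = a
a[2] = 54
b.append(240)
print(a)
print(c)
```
[8, 3, 54, 6, 1, 240]
[8, 3, 54, 6, 1, 240]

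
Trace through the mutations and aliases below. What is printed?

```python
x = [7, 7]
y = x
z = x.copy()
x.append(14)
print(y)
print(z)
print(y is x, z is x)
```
[7, 7, 14]
[7, 7]
True False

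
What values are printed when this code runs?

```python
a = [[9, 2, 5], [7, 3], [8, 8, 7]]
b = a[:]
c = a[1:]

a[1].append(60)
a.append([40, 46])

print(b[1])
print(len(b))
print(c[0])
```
[7, 3, 60]
3
[7, 3, 60]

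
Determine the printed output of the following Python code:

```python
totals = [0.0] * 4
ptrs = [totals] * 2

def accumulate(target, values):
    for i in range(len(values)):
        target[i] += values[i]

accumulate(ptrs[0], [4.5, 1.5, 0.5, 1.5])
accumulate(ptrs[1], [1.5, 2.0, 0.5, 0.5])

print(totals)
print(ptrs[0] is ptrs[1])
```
[6.0, 3.5, 1.0, 2.0]
True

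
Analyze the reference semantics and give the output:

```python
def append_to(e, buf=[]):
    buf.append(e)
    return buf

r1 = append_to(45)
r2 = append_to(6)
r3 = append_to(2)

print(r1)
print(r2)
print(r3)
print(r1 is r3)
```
[45, 6, 2]
[45, 6, 2]
[45, 6, 2]
True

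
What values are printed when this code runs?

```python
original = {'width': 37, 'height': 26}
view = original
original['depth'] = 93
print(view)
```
{'width': 37, 'height': 26, 'depth': 93}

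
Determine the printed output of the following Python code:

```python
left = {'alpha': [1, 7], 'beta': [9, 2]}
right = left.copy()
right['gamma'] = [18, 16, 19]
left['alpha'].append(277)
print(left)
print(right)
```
{'alpha': [1, 7, 277], 'beta': [9, 2]}
{'alpha': [1, 7, 277], 'beta': [9, 2], 'gamma': [18, 16, 19]}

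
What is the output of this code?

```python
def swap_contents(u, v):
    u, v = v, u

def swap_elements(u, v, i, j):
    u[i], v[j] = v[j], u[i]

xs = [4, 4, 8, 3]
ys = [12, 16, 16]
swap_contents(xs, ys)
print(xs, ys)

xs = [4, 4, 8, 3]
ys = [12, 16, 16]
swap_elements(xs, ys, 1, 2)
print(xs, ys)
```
[4, 4, 8, 3] [12, 16, 16]
[4, 16, 8, 3] [12, 16, 4]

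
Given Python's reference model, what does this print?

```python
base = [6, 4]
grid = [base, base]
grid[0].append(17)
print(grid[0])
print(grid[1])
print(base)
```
[6, 4, 17]
[6, 4, 17]
[6, 4, 17]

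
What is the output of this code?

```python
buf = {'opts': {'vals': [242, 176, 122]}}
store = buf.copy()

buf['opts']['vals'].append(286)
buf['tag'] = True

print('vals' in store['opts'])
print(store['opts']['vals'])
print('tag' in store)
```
True
[242, 176, 122, 286]
False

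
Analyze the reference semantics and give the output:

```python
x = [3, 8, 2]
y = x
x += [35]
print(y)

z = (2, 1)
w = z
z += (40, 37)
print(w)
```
[3, 8, 2, 35]
(2, 1)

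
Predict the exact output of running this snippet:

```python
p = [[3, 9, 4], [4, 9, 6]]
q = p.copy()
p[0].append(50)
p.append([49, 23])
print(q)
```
[[3, 9, 4, 50], [4, 9, 6]]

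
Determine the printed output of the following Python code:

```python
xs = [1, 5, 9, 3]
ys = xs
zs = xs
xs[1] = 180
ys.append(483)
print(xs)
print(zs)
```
[1, 180, 9, 3, 483]
[1, 180, 9, 3, 483]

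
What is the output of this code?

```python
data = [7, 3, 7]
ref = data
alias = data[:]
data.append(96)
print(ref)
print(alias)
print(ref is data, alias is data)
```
[7, 3, 7, 96]
[7, 3, 7]
True False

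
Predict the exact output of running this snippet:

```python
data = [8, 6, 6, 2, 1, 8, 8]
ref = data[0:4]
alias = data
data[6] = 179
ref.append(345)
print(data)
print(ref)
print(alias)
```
[8, 6, 6, 2, 1, 8, 179]
[8, 6, 6, 2, 345]
[8, 6, 6, 2, 1, 8, 179]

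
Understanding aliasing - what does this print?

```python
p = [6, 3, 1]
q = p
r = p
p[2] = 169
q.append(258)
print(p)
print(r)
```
[6, 3, 169, 258]
[6, 3, 169, 258]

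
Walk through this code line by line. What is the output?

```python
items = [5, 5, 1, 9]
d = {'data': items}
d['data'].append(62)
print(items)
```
[5, 5, 1, 9, 62]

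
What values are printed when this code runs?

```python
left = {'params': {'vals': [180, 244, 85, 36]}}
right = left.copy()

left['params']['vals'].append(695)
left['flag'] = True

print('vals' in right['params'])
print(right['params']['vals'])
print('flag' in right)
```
True
[180, 244, 85, 36, 695]
False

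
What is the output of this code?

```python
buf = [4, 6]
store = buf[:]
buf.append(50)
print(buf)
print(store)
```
[4, 6, 50]
[4, 6]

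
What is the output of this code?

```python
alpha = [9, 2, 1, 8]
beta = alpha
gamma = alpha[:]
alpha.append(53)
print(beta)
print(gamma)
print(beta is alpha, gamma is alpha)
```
[9, 2, 1, 8, 53]
[9, 2, 1, 8]
True False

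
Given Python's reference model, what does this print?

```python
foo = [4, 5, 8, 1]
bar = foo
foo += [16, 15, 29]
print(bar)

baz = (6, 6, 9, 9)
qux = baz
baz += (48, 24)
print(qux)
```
[4, 5, 8, 1, 16, 15, 29]
(6, 6, 9, 9)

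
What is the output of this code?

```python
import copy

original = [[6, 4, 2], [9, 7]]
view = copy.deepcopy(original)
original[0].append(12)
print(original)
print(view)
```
[[6, 4, 2, 12], [9, 7]]
[[6, 4, 2], [9, 7]]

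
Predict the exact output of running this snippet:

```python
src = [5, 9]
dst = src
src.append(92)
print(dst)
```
[5, 9, 92]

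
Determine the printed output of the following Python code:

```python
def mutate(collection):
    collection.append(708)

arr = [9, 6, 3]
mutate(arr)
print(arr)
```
[9, 6, 3, 708]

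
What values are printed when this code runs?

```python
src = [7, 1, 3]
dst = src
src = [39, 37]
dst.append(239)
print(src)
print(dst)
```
[39, 37]
[7, 1, 3, 239]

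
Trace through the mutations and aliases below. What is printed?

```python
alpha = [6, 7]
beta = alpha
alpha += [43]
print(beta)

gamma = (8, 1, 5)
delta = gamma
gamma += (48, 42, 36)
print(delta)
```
[6, 7, 43]
(8, 1, 5)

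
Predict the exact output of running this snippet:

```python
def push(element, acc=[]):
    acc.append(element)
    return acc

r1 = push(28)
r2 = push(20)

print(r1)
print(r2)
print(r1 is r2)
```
[28, 20]
[28, 20]
True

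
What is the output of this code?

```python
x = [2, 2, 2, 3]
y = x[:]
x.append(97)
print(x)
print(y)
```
[2, 2, 2, 3, 97]
[2, 2, 2, 3]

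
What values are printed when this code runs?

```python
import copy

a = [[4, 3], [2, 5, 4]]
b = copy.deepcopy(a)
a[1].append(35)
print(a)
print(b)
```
[[4, 3], [2, 5, 4, 35]]
[[4, 3], [2, 5, 4]]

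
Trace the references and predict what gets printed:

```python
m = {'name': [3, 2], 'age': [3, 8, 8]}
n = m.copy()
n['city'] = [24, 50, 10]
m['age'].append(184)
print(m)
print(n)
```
{'name': [3, 2], 'age': [3, 8, 8, 184]}
{'name': [3, 2], 'age': [3, 8, 8, 184], 'city': [24, 50, 10]}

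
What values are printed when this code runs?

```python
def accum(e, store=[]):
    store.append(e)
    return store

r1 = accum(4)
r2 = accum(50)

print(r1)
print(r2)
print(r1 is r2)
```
[4, 50]
[4, 50]
True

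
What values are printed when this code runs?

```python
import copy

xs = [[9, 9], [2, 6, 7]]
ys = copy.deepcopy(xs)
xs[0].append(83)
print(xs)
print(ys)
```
[[9, 9, 83], [2, 6, 7]]
[[9, 9], [2, 6, 7]]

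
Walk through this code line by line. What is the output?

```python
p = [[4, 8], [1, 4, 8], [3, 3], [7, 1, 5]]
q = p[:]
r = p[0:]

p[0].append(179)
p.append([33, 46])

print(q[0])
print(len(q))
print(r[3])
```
[4, 8, 179]
4
[7, 1, 5]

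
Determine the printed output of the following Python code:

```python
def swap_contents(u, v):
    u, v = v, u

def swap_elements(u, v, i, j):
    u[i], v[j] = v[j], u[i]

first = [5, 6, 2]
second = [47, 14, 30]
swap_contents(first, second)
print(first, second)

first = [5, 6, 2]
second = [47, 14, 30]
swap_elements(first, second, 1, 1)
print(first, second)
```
[5, 6, 2] [47, 14, 30]
[5, 14, 2] [47, 6, 30]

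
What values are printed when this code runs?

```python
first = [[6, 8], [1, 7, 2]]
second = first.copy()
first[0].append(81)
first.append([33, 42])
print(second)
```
[[6, 8, 81], [1, 7, 2]]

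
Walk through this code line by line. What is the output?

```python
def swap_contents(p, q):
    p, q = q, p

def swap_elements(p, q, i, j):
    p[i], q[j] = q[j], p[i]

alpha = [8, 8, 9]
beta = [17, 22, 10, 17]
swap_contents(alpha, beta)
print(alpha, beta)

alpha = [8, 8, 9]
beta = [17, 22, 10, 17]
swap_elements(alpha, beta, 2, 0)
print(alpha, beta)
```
[8, 8, 9] [17, 22, 10, 17]
[8, 8, 17] [9, 22, 10, 17]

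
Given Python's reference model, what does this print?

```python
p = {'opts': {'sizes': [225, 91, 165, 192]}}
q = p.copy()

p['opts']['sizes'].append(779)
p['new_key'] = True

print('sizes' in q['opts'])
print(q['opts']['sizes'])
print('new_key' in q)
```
True
[225, 91, 165, 192, 779]
False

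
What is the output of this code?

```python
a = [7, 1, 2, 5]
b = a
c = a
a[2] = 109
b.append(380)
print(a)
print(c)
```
[7, 1, 109, 5, 380]
[7, 1, 109, 5, 380]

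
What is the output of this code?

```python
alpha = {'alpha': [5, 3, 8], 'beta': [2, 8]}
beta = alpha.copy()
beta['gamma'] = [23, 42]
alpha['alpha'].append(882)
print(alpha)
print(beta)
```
{'alpha': [5, 3, 8, 882], 'beta': [2, 8]}
{'alpha': [5, 3, 8, 882], 'beta': [2, 8], 'gamma': [23, 42]}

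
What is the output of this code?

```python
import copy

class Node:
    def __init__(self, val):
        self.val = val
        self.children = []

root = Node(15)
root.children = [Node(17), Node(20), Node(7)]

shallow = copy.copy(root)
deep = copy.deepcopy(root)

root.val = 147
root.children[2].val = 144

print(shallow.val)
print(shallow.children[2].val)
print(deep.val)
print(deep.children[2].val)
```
15
144
15
7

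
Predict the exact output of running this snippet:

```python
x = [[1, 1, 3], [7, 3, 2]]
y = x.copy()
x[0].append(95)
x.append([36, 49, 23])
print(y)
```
[[1, 1, 3, 95], [7, 3, 2]]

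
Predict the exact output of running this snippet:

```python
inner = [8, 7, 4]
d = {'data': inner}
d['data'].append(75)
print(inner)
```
[8, 7, 4, 75]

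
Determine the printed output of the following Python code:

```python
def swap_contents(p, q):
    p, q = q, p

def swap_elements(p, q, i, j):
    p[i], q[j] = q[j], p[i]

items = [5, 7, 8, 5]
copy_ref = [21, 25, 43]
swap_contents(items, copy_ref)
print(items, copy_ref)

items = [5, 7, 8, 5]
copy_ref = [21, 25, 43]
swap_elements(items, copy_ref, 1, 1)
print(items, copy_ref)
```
[5, 7, 8, 5] [21, 25, 43]
[5, 25, 8, 5] [21, 7, 43]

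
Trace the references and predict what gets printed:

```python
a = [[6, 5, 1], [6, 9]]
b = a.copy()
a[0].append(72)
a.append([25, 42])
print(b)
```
[[6, 5, 1, 72], [6, 9]]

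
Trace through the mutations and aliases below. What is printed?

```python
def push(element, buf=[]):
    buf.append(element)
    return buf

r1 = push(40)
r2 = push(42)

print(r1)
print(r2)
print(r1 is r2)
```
[40, 42]
[40, 42]
True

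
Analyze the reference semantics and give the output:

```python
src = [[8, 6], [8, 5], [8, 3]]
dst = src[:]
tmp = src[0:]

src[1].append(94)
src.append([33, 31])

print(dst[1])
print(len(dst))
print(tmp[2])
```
[8, 5, 94]
3
[8, 3]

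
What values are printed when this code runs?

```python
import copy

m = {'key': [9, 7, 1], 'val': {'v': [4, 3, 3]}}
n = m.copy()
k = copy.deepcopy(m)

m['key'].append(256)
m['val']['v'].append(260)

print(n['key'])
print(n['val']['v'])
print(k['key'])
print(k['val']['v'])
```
[9, 7, 1, 256]
[4, 3, 3, 260]
[9, 7, 1]
[4, 3, 3]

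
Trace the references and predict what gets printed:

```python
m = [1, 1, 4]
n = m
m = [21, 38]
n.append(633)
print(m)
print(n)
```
[21, 38]
[1, 1, 4, 633]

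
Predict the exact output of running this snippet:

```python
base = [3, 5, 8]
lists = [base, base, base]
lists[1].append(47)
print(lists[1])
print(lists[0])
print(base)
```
[3, 5, 8, 47]
[3, 5, 8, 47]
[3, 5, 8, 47]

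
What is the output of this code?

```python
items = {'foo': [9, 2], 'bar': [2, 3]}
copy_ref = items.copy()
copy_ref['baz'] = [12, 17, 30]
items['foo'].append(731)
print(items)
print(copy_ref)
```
{'foo': [9, 2, 731], 'bar': [2, 3]}
{'foo': [9, 2, 731], 'bar': [2, 3], 'baz': [12, 17, 30]}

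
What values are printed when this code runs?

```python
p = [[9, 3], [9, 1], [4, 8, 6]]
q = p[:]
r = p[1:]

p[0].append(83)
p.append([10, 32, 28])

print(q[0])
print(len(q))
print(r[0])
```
[9, 3, 83]
3
[9, 1]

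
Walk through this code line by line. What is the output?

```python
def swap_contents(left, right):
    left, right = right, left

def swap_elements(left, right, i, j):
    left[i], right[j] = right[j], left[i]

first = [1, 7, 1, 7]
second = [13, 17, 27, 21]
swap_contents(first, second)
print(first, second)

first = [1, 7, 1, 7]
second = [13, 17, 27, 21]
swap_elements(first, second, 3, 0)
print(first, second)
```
[1, 7, 1, 7] [13, 17, 27, 21]
[1, 7, 1, 13] [7, 17, 27, 21]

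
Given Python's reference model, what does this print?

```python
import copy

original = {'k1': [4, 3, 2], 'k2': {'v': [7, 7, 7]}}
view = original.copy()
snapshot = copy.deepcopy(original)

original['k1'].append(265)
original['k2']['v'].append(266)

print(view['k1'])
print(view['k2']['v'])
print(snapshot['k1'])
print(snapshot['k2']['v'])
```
[4, 3, 2, 265]
[7, 7, 7, 266]
[4, 3, 2]
[7, 7, 7]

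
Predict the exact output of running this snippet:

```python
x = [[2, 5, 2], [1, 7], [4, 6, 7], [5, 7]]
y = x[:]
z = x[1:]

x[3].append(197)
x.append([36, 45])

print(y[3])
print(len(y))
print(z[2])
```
[5, 7, 197]
4
[5, 7, 197]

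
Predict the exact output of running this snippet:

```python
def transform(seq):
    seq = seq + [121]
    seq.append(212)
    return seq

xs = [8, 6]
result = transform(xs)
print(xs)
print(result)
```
[8, 6]
[8, 6, 121, 212]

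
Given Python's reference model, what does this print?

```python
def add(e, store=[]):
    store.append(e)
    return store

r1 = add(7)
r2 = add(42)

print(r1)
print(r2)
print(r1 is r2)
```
[7, 42]
[7, 42]
True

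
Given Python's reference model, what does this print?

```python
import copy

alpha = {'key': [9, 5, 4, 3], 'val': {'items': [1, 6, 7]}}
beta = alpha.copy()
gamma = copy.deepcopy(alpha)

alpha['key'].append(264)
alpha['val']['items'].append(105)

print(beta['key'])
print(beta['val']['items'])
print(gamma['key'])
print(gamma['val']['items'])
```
[9, 5, 4, 3, 264]
[1, 6, 7, 105]
[9, 5, 4, 3]
[1, 6, 7]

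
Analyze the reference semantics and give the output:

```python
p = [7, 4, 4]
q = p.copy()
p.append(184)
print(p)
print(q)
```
[7, 4, 4, 184]
[7, 4, 4]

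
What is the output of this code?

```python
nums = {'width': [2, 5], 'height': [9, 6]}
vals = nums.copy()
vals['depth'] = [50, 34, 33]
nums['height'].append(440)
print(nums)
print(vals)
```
{'width': [2, 5], 'height': [9, 6, 440]}
{'width': [2, 5], 'height': [9, 6, 440], 'depth': [50, 34, 33]}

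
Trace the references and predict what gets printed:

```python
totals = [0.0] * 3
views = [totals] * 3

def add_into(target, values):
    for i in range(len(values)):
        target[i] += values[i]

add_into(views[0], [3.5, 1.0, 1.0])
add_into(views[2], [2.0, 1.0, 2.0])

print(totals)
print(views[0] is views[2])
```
[5.5, 2.0, 3.0]
True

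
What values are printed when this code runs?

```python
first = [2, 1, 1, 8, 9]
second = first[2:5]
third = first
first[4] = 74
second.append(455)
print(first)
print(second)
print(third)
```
[2, 1, 1, 8, 74]
[1, 8, 9, 455]
[2, 1, 1, 8, 74]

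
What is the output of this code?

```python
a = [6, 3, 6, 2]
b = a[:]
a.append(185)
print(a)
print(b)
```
[6, 3, 6, 2, 185]
[6, 3, 6, 2]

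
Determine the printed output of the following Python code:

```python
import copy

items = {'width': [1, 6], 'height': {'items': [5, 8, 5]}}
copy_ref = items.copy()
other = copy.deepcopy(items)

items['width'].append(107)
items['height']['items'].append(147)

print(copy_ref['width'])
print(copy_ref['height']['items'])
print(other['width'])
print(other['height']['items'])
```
[1, 6, 107]
[5, 8, 5, 147]
[1, 6]
[5, 8, 5]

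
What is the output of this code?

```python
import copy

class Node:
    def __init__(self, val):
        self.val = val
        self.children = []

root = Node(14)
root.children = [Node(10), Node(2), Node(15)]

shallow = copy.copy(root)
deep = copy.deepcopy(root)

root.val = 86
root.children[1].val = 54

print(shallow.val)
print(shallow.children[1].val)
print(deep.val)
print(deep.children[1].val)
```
14
54
14
2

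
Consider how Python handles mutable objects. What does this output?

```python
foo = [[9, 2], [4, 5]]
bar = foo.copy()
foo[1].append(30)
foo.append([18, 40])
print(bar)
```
[[9, 2], [4, 5, 30]]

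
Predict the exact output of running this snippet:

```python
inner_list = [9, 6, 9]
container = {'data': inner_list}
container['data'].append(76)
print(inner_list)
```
[9, 6, 9, 76]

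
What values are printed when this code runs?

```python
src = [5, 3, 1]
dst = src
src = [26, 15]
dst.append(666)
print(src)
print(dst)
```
[26, 15]
[5, 3, 1, 666]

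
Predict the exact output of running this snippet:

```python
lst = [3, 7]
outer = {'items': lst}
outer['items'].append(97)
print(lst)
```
[3, 7, 97]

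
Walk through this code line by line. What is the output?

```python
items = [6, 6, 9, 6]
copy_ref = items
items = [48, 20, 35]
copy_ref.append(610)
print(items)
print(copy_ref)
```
[48, 20, 35]
[6, 6, 9, 6, 610]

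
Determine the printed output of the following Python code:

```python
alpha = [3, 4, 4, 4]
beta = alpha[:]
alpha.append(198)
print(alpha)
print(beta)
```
[3, 4, 4, 4, 198]
[3, 4, 4, 4]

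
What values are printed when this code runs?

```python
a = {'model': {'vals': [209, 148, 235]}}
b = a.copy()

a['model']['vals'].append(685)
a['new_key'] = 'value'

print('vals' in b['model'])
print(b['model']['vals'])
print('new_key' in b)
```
True
[209, 148, 235, 685]
False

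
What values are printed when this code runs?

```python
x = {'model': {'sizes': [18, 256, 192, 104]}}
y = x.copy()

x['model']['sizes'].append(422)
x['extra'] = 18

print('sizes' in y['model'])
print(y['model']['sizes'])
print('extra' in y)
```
True
[18, 256, 192, 104, 422]
False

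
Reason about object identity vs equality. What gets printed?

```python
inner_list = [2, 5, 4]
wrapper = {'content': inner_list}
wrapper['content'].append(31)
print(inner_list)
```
[2, 5, 4, 31]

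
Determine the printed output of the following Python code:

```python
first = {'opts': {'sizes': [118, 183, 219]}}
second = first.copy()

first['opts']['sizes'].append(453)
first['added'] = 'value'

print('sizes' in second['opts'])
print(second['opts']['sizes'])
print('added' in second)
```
True
[118, 183, 219, 453]
False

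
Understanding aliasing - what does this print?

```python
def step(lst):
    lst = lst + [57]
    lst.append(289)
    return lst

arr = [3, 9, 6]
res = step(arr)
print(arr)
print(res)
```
[3, 9, 6]
[3, 9, 6, 57, 289]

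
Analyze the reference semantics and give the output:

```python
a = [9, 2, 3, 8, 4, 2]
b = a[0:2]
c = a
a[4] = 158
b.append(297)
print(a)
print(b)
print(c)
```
[9, 2, 3, 8, 158, 2]
[9, 2, 297]
[9, 2, 3, 8, 158, 2]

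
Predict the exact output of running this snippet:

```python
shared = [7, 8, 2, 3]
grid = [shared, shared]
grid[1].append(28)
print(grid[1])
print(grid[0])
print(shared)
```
[7, 8, 2, 3, 28]
[7, 8, 2, 3, 28]
[7, 8, 2, 3, 28]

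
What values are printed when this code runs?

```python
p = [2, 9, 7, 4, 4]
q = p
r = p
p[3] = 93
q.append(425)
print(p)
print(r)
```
[2, 9, 7, 93, 4, 425]
[2, 9, 7, 93, 4, 425]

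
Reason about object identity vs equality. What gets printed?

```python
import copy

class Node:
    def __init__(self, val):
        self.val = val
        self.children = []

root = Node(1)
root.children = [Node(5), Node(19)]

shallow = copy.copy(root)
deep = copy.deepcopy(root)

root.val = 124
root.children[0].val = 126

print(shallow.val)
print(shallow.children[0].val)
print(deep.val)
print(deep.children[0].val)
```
1
126
1
5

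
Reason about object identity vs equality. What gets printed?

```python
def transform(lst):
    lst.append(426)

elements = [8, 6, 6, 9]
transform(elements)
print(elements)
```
[8, 6, 6, 9, 426]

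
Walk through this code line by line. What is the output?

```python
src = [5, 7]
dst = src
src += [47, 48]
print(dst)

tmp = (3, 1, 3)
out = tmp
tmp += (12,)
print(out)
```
[5, 7, 47, 48]
(3, 1, 3)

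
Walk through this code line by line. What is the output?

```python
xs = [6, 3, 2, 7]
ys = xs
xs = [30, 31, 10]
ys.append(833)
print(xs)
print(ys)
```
[30, 31, 10]
[6, 3, 2, 7, 833]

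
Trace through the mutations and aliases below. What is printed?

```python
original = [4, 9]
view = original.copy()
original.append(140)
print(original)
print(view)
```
[4, 9, 140]
[4, 9]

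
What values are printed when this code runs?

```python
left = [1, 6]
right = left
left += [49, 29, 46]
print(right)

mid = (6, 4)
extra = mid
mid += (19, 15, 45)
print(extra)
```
[1, 6, 49, 29, 46]
(6, 4)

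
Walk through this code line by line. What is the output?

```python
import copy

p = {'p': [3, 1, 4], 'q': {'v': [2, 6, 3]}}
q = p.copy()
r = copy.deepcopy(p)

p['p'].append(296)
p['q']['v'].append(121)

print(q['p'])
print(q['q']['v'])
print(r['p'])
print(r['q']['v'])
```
[3, 1, 4, 296]
[2, 6, 3, 121]
[3, 1, 4]
[2, 6, 3]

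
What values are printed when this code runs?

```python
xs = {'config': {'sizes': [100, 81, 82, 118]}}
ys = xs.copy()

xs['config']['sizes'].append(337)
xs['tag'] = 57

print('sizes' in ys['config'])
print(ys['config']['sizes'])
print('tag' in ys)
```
True
[100, 81, 82, 118, 337]
False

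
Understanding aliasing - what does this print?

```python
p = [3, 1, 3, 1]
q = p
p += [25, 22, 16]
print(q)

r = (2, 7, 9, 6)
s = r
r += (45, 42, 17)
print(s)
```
[3, 1, 3, 1, 25, 22, 16]
(2, 7, 9, 6)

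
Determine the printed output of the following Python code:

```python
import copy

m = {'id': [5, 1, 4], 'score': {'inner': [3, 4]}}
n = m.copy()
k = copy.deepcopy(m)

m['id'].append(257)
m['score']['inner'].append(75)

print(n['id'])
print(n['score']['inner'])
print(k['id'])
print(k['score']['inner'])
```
[5, 1, 4, 257]
[3, 4, 75]
[5, 1, 4]
[3, 4]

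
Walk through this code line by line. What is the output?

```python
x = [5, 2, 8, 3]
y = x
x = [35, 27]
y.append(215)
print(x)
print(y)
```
[35, 27]
[5, 2, 8, 3, 215]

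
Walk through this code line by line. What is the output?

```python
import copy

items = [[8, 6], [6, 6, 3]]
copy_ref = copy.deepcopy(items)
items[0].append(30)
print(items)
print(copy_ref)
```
[[8, 6, 30], [6, 6, 3]]
[[8, 6], [6, 6, 3]]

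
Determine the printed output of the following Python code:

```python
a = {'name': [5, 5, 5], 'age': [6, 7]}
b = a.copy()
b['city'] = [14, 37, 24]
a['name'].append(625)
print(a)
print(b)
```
{'name': [5, 5, 5, 625], 'age': [6, 7]}
{'name': [5, 5, 5, 625], 'age': [6, 7], 'city': [14, 37, 24]}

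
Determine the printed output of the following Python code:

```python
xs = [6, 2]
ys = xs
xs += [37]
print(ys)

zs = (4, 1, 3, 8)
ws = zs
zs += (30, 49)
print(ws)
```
[6, 2, 37]
(4, 1, 3, 8)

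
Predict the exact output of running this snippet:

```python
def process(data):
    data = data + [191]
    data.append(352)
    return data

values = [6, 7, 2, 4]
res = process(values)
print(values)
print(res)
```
[6, 7, 2, 4]
[6, 7, 2, 4, 191, 352]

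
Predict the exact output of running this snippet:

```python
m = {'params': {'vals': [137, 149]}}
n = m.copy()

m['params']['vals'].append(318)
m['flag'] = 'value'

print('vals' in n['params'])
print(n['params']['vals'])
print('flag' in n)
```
True
[137, 149, 318]
False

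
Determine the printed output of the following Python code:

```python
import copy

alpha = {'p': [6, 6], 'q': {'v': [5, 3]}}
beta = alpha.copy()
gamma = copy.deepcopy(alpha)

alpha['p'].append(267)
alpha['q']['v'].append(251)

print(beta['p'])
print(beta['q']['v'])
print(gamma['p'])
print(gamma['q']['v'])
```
[6, 6, 267]
[5, 3, 251]
[6, 6]
[5, 3]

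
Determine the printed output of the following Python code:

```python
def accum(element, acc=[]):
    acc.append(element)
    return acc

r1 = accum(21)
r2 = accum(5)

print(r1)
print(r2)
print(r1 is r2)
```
[21, 5]
[21, 5]
True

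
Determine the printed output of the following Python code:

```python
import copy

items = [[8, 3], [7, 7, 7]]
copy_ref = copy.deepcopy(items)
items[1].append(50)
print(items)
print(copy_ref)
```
[[8, 3], [7, 7, 7, 50]]
[[8, 3], [7, 7, 7]]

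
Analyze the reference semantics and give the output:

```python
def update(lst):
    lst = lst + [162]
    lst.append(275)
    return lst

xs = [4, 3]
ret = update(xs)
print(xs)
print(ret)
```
[4, 3]
[4, 3, 162, 275]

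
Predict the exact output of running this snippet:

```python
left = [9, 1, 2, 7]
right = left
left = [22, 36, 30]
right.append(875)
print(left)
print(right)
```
[22, 36, 30]
[9, 1, 2, 7, 875]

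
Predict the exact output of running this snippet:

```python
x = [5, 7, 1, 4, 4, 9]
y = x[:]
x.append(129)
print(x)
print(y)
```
[5, 7, 1, 4, 4, 9, 129]
[5, 7, 1, 4, 4, 9]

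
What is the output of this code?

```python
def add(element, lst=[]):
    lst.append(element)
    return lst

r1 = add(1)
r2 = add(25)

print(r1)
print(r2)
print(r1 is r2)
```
[1, 25]
[1, 25]
True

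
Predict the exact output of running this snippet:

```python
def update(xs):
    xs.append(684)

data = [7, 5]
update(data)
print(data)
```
[7, 5, 684]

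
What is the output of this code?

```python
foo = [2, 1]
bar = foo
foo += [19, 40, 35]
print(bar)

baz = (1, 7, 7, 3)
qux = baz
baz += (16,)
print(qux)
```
[2, 1, 19, 40, 35]
(1, 7, 7, 3)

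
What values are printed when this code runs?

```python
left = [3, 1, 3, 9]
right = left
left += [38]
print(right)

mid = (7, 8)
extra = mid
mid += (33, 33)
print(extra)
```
[3, 1, 3, 9, 38]
(7, 8)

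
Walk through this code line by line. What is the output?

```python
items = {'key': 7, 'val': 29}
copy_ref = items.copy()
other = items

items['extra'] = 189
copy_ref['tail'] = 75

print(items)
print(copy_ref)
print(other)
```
{'key': 7, 'val': 29, 'extra': 189}
{'key': 7, 'val': 29, 'tail': 75}
{'key': 7, 'val': 29, 'extra': 189}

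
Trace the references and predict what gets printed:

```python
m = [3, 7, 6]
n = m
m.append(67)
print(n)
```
[3, 7, 6, 67]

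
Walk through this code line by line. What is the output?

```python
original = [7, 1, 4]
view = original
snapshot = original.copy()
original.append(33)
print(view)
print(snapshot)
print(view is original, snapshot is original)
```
[7, 1, 4, 33]
[7, 1, 4]
True False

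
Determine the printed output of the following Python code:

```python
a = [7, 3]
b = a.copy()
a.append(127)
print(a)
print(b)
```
[7, 3, 127]
[7, 3]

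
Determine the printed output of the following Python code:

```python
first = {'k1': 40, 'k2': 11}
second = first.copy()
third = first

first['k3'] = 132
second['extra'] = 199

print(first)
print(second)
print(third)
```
{'k1': 40, 'k2': 11, 'k3': 132}
{'k1': 40, 'k2': 11, 'extra': 199}
{'k1': 40, 'k2': 11, 'k3': 132}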